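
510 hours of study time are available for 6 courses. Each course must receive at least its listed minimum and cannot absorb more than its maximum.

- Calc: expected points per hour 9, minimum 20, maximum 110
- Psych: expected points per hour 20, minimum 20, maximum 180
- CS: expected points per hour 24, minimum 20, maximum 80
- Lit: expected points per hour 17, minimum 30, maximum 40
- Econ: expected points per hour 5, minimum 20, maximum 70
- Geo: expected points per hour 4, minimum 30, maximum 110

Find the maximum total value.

7660

Meeting every minimum uses 20+20+20+30+20+30 = 140 hours, leaving 370.
Rank by expected points per hour: CS 24 > Psych 20 > Lit 17 > Calc 9 > Econ 5 > Geo 4.
Give CS 60 more to hit its cap of 80 → 310 left.
Psych takes 160 more to reach its cap of 180 → 150 left.
Lit takes 10 more to reach its cap of 40 → 140 left.
Give Calc 90 more to hit its cap of 110 → 50 left.
Econ takes 50 more to reach its cap of 70 → 0 left.
Total = 9×110 + 20×180 + 24×80 + 17×40 + 5×70 + 4×30 = 7660.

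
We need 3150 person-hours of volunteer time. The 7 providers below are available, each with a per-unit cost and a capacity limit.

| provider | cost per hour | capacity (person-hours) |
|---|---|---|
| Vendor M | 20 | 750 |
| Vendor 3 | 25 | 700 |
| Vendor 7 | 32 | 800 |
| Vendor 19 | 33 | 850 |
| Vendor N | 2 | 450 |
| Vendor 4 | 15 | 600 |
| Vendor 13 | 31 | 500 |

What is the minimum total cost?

Use providers in increasing cost order.
Vendor N at 2: take all 450 person-hours — 2700 still needed.
Vendor 4 at 15: take all 600 person-hours — 2100 still needed.
Vendor M at 20: take all 750 person-hours — 1350 still needed.
Vendor 3 (25): use full 700 — 650 person-hours to go.
Vendor 13 (31): use full 500 — 150 person-hours to go.
Vendor 7 at 32: take 150 of its 800 — requirement met.
Vendor 19: unused.
Cost = 450×2 + 600×15 + 750×20 + 700×25 + 500×31 + 150×32 = 62700.

62700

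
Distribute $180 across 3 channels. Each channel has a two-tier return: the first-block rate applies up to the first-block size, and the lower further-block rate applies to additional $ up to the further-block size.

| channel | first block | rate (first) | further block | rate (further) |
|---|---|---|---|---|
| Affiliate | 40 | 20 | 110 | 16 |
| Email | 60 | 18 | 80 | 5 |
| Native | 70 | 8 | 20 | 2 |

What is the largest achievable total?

Rank every tier by rate: Affiliate/first 20 > Email/first 18 > Affiliate/second 16 > Native/first 8 > Email/second 5 > Native/second 2.
Affiliate first at 20: fill all 40 → 140 left.
Email first at 18: fill all 60 → 80 left.
Affiliate/second: +80 of 110 at 16; pool empty.
Total = 20×40 + 18×60 + 16×80 = 3160.

3160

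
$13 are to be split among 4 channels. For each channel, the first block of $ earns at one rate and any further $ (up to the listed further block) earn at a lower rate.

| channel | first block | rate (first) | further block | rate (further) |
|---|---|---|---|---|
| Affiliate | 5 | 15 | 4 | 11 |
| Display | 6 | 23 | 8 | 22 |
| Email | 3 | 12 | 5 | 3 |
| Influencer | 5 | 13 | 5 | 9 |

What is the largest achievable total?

292

Order all 8 blocks by rate: Display/T1 23 > Display/T2 22 > Affiliate/T1 15 > Influencer/T1 13 > Email/T1 12 > Affiliate/T2 11 > Influencer/T2 9 > Email/T2 3.
Fill Display T1 block (6 at 23) — 7 left.
Display T2 at 22: only 7 left, fill 7.
Total = 23×6 + 22×7 = 292.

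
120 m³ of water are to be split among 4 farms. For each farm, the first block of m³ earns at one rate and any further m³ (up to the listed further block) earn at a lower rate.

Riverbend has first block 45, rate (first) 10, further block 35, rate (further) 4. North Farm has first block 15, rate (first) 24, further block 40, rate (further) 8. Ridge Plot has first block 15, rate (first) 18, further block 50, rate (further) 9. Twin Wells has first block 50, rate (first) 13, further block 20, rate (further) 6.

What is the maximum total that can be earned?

1680

Treat each block as its own option and order by rate: North Farm/T1 24 > Ridge Plot/T1 18 > Twin Wells/T1 13 > Riverbend/T1 10 > Ridge Plot/T2 9 > North Farm/T2 8 > Twin Wells/T2 6 > Riverbend/T2 4.
Fill North Farm T1 block (15 at 24) → 105 left.
Fill Ridge Plot T1 block (15 at 18) → 90 left.
Fill Twin Wells T1 block (50 at 13) → 40 left.
40 remain; put them into Riverbend T1 at 10.
Total = 24×15 + 18×15 + 13×50 + 10×40 = 1680.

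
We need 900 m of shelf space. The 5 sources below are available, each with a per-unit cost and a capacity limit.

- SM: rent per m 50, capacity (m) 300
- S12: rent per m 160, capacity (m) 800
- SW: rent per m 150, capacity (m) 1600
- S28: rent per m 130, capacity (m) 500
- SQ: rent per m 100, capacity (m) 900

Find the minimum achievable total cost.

Use sources in increasing cost order.
SM at 50: take all 300 m ; 600 still needed.
SQ (100): take the remaining 600 ; done.
S28, SW, S12: unused.
Cost = 300×50 + 600×100 = 75000.

75000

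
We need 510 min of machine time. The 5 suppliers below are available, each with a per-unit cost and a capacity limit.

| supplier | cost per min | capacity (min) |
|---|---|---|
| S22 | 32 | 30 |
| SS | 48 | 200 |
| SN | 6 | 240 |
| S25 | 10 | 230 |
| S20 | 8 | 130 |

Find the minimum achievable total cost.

3880

Use suppliers in increasing cost order.
SN (6): use full 240 → 270 min to go.
Take 130 from S20 at 8 → need 140 more.
S25 at 10: take 140 of its 230 → requirement met.
S22, SS: unused.
Cost = 240×6 + 130×8 + 140×10 = 3880.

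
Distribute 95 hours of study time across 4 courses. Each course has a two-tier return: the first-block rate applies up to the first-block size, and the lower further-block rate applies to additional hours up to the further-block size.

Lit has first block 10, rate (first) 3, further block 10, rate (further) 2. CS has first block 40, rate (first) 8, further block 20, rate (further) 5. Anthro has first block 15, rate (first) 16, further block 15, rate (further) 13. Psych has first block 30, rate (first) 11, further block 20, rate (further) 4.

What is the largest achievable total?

1045

Rank every tier by rate: Anthro/first 16 > Anthro/second 13 > Psych/first 11 > CS/first 8 > CS/second 5 > Psych/second 4 > Lit/first 3 > Lit/second 2.
Anthro first at 16: fill all 15 — 80 left.
Fill Anthro second block (15 at 13) — 65 left.
Fill Psych first block (30 at 11) — 35 left.
35 remain; put them into CS first at 8.
Total = 16×15 + 13×15 + 11×30 + 8×35 = 1045.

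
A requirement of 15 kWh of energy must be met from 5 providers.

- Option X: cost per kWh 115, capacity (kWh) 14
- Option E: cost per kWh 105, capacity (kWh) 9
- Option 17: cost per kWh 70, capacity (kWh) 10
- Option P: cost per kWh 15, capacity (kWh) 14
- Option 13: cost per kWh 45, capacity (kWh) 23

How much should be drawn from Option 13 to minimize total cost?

1

Fill from the cheapest provider first.
Option P (15): use full 14 ; 1 kWh to go.
Option 13 at 45: take 1 of its 23 ; requirement met.
Option 17, Option E, Option X: unused.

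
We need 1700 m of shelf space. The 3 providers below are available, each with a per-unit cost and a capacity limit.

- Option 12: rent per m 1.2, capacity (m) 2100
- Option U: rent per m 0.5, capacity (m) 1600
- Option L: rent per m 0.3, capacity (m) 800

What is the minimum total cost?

Cheapest first:
Option L at 0.3: take all 800 m → 900 still needed.
Option U (0.5): take the remaining 900 → done.
Option 12: unused.
Cost = 800×0.3 + 900×0.5 = 690.

690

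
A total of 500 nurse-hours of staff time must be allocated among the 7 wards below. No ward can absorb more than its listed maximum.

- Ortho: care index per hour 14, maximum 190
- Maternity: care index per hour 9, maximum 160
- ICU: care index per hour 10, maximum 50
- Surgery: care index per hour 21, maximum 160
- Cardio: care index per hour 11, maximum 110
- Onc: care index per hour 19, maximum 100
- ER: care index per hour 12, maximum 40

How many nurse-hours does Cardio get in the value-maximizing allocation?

10

Rank by care index per hour: Surgery 21 > Onc 19 > Ortho 14 > ER 12 > Cardio 11 > ICU 10 > Maternity 9.
Surgery: +160 to 160 (cap) → 340 left.
Onc takes 100 to reach its cap of 100 → 240 left.
Give Ortho 190 to hit its cap of 190 → 50 left.
Give ER 40 to hit its cap of 40 → 10 left.
Cardio: +10 (room for 110) → 10. Pool exhausted.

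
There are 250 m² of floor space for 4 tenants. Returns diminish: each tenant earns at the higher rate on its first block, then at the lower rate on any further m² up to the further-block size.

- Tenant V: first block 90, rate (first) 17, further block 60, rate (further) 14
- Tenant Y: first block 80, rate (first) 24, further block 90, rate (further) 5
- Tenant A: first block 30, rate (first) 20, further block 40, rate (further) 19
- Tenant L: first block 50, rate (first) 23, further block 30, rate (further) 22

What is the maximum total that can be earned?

5430

Treat each block as its own option and order by rate: Tenant Y/first 24 > Tenant L/first 23 > Tenant L/second 22 > Tenant A/first 20 > Tenant A/second 19 > Tenant V/first 17 > Tenant V/second 14 > Tenant Y/second 5.
Tenant Y first at 24: fill all 80 → 170 left.
Tenant L/first (23): +50 → 120 left.
Tenant L second at 22: fill all 30 → 90 left.
Fill Tenant A first block (30 at 20) → 60 left.
Tenant A second at 19: fill all 40 → 20 left.
20 remain; put them into Tenant V first at 17.
Total = 24×80 + 23×50 + 22×30 + 20×30 + 19×40 + 17×20 = 5430.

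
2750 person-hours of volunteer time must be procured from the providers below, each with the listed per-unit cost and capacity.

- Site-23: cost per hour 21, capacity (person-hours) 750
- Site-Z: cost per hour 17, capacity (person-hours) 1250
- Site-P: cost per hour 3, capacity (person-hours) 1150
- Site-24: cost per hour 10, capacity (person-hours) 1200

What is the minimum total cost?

22250

Cheapest first:
Site-P (3): use full 1150 — 1600 person-hours to go.
Take 1200 from Site-24 at 10 — need 400 more.
Take 400 from Site-Z at 17 to finish.
Site-23: unused.
Cost = 1150×3 + 1200×10 + 400×17 = 22250.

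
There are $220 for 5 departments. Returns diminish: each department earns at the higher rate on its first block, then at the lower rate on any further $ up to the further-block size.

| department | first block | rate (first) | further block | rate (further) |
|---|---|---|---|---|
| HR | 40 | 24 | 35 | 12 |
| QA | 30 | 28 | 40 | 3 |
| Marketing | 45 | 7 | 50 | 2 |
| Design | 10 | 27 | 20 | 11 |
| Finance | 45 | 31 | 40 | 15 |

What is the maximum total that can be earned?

4705

Order all 10 blocks by rate: Finance/first 31 > QA/first 28 > Design/first 27 > HR/first 24 > Finance/second 15 > HR/second 12 > Design/second 11 > Marketing/first 7 > QA/second 3 > Marketing/second 2.
Fill Finance first block (45 at 31) — 175 left.
QA/first (28): +30 — 145 left.
Fill Design first block (10 at 27) — 135 left.
HR/first (24): +40 — 95 left.
Finance second at 15: fill all 40 — 55 left.
HR/second (12): +35 — 20 left.
Design second at 11: fill all 20 — 0 left.
Total = 31×45 + 28×30 + 27×10 + 24×40 + 15×40 + 12×35 + 11×20 = 4705.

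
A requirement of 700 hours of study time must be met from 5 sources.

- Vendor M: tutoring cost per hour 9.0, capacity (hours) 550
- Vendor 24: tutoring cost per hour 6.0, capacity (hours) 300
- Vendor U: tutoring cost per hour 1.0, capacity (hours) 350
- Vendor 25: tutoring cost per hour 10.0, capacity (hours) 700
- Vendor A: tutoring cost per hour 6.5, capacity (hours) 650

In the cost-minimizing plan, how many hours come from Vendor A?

Use sources in increasing cost order.
Vendor U at 1.0: take all 350 hours ; 350 still needed.
Take 300 from Vendor 24 at 6.0 ; need 50 more.
Take 50 from Vendor A at 6.5 to finish.
Vendor M, Vendor 25: unused.

50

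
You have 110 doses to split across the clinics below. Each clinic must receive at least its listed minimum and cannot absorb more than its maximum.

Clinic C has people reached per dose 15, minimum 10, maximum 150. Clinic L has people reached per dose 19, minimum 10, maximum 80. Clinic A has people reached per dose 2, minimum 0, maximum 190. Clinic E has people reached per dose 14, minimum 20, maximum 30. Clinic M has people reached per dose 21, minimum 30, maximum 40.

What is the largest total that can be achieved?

Meeting every minimum uses 10+10+0+20+30 = 70 doses, leaving 40.
Rank by people reached per dose: Clinic M 21 > Clinic L 19 > Clinic C 15 > Clinic E 14 > Clinic A 2.
Give Clinic M 10 more to hit its cap of 40 → 30 left.
Only 30 left; Clinic L takes them to reach 40.
Total = 15×10 + 19×40 + 14×20 + 21×40 = 2030.

2030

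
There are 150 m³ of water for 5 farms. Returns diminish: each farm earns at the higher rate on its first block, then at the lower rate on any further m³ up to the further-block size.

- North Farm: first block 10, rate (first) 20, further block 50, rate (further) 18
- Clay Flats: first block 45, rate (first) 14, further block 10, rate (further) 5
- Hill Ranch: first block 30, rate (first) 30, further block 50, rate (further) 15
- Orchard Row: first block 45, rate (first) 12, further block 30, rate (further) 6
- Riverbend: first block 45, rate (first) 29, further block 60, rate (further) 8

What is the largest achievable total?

3530

Treat each block as its own option and order by rate: Hill Ranch/tier1 30 > Riverbend/tier1 29 > North Farm/tier1 20 > North Farm/tier2 18 > Hill Ranch/tier2 15 > Clay Flats/tier1 14 > Orchard Row/tier1 12 > Riverbend/tier2 8 > Orchard Row/tier2 6 > Clay Flats/tier2 5.
Fill Hill Ranch tier1 block (30 at 30) — 120 left.
Fill Riverbend tier1 block (45 at 29) — 75 left.
North Farm tier1 at 20: fill all 10 — 65 left.
Fill North Farm tier2 block (50 at 18) — 15 left.
Hill Ranch/tier2: +15 of 50 at 15; pool empty.
Total = 30×30 + 29×45 + 20×10 + 18×50 + 15×15 = 3530.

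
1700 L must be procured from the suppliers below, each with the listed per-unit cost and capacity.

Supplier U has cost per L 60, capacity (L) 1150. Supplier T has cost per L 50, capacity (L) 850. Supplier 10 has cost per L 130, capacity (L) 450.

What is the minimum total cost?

93500

Use suppliers in increasing cost order.
Supplier T at 50: take all 850 L — 850 still needed.
Take 850 from Supplier U at 60 to finish.
Supplier 10: unused.
Cost = 850×50 + 850×60 = 93500.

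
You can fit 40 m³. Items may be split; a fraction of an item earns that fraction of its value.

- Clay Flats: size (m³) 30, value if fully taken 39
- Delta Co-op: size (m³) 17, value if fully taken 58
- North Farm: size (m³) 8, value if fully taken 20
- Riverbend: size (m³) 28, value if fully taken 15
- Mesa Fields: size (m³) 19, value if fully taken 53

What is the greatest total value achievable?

Sort by value density: Delta Co-op 58/17≈3.41, Mesa Fields 53/19≈2.79, North Farm 20/8≈2.5, Clay Flats 39/30≈1.3, Riverbend 15/28≈0.536.
Take all of Delta Co-op (17 m³, value 58) — 23 m³ left.
All 19 m³ of Mesa Fields fit (value 53) — 4 remain.
4 m³ left: a 4/8 share of North Farm gives 20×4/8 = 10.
Total value = 121.

121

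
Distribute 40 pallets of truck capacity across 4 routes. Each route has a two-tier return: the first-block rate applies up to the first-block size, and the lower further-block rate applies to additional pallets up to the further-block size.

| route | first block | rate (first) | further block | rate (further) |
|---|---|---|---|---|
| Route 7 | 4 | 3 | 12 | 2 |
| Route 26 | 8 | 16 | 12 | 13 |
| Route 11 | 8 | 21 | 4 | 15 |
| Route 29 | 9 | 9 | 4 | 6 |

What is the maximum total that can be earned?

584

Order all 8 blocks by rate: Route 11/first 21 > Route 26/first 16 > Route 11/second 15 > Route 26/second 13 > Route 29/first 9 > Route 29/second 6 > Route 7/first 3 > Route 7/second 2.
Route 11 first at 21: fill all 8 ; 32 left.
Route 26/first (16): +8 ; 24 left.
Route 11/second (15): +4 ; 20 left.
Route 26/second (13): +12 ; 8 left.
8 remain; put them into Route 29 first at 9.
Total = 21×8 + 16×8 + 15×4 + 13×12 + 9×8 = 584.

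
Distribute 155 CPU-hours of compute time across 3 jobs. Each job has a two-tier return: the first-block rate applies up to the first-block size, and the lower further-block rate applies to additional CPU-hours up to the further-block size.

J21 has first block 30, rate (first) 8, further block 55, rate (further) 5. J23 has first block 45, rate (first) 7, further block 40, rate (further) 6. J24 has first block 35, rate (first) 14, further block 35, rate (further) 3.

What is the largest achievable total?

Rank every tier by rate: J24/first 14 > J21/first 8 > J23/first 7 > J23/second 6 > J21/second 5 > J24/second 3.
J24/first (14): +35 → 120 left.
J21/first (8): +30 → 90 left.
J23/first (7): +45 → 45 left.
Fill J23 second block (40 at 6) → 5 left.
J21/second: +5 of 55 at 5; pool empty.
Total = 14×35 + 8×30 + 7×45 + 6×40 + 5×5 = 1310.

1310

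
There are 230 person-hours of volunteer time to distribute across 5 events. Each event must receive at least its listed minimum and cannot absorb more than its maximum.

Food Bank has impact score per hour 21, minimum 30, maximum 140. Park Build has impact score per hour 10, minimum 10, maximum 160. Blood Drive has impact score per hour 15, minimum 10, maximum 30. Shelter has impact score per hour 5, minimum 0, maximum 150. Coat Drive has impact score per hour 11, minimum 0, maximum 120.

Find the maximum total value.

4040

Meeting every minimum uses 30+10+10+0+0 = 50 person-hours, leaving 180.
Order the events by impact score per hour: Food Bank 21 > Blood Drive 15 > Coat Drive 11 > Park Build 10 > Shelter 5.
Give Food Bank 110 more to hit its cap of 140 ; 70 left.
Blood Drive takes 20 more to reach its cap of 30 ; 50 left.
Coat Drive: +50 (room for 120) → 50. Pool exhausted.
Total = 21×140 + 10×10 + 15×30 + 11×50 = 4040.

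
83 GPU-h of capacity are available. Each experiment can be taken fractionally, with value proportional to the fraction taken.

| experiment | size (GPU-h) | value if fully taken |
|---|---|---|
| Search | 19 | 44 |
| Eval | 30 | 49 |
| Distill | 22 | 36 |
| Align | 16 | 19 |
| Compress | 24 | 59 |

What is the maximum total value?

168.4

Rank by value-to-size ratio: Compress 59/24≈2.46, Search 44/19≈2.32, Distill 36/22≈1.64, Eval 49/30≈1.63, Align 19/16≈1.19.
All 24 GPU-h of Compress fit (value 59) — 59 remain.
Search: take in full, 19 GPU-h for value 44 — 40 left.
Distill: take in full, 22 GPU-h for value 36 — 18 left.
Only 18 GPU-h remain; take 18/30 of Eval for value 49×18/30 = 29.4.
Total value = 168.4.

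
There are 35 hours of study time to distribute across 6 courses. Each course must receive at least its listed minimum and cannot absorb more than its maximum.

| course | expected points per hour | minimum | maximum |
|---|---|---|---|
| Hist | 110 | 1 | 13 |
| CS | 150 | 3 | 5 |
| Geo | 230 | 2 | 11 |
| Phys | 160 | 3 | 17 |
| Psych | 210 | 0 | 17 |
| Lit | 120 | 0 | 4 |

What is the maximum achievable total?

7140

Meeting every minimum uses 1+3+2+3+0+0 = 9 hours, leaving 26.
Rank by expected points per hour: Geo 230 > Psych 210 > Phys 160 > CS 150 > Lit 120 > Hist 110.
Give Geo 9 more to hit its cap of 11 ; 17 left.
Give Psych 17 more to hit its cap of 17 ; 0 left.
Total = 110×1 + 150×3 + 230×11 + 160×3 + 210×17 = 7140.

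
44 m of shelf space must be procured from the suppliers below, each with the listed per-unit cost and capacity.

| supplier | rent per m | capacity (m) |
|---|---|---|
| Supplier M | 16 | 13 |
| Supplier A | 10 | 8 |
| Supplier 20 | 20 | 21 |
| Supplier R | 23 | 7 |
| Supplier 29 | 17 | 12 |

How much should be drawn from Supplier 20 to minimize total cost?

Cheapest first:
Supplier A at 10: take all 8 m ; 36 still needed.
Supplier M at 16: take all 13 m ; 23 still needed.
Take 12 from Supplier 29 at 17 ; need 11 more.
Supplier 20 at 20: take 11 of its 21 ; requirement met.
Supplier R: unused.

11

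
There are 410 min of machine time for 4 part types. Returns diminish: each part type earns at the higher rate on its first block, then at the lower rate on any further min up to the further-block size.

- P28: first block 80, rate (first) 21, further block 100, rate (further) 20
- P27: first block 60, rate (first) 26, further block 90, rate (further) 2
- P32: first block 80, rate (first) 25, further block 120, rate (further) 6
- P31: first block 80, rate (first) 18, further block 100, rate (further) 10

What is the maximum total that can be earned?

8780

Treat each block as its own option and order by rate: P27/T1 26 > P32/T1 25 > P28/T1 21 > P28/T2 20 > P31/T1 18 > P31/T2 10 > P32/T2 6 > P27/T2 2.
Fill P27 T1 block (60 at 26) ; 350 left.
P32 T1 at 25: fill all 80 ; 270 left.
Fill P28 T1 block (80 at 21) ; 190 left.
Fill P28 T2 block (100 at 20) ; 90 left.
P31/T1 (18): +80 ; 10 left.
P31 T2 at 10: only 10 left, fill 10.
Total = 26×60 + 25×80 + 21×80 + 20×100 + 18×80 + 10×10 = 8780.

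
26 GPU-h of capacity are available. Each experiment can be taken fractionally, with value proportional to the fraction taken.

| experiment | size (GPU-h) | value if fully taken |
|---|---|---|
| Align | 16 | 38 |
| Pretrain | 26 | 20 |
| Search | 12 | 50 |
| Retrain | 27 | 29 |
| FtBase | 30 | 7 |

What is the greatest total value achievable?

Best value per unit of size first: Search 50/12≈4.17, Align 38/16≈2.38, Retrain 29/27≈1.07, Pretrain 20/26≈0.769, FtBase 7/30≈0.233.
All 12 GPU-h of Search fit (value 50) → 14 remain.
Fill the last 14 GPU-h with part of Align: 14/16 of it earns 33.25.
Total value = 83.25.

83.25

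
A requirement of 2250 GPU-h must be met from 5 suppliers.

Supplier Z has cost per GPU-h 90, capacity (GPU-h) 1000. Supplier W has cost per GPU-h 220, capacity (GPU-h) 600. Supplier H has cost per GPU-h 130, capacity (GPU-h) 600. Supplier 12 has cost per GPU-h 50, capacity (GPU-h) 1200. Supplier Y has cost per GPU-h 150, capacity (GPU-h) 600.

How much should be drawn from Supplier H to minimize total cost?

Fill from the cheapest supplier first.
Take 1200 from Supplier 12 at 50 ; need 1050 more.
Take 1000 from Supplier Z at 90 ; need 50 more.
Supplier H (130): take the remaining 50 ; done.
Supplier Y, Supplier W: unused.

50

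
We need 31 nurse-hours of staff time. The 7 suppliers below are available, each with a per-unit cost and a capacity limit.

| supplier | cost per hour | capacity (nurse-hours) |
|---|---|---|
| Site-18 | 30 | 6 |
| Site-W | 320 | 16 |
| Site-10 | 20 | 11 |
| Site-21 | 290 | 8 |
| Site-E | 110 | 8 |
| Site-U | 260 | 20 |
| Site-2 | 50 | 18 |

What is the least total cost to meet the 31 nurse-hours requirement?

Use suppliers in increasing cost order.
Site-10 (20): use full 11 — 20 nurse-hours to go.
Take 6 from Site-18 at 30 — need 14 more.
Site-2 (50): take the remaining 14 — done.
Site-E, Site-U, Site-21, Site-W: unused.
Cost = 11×20 + 6×30 + 14×50 = 1100.

1100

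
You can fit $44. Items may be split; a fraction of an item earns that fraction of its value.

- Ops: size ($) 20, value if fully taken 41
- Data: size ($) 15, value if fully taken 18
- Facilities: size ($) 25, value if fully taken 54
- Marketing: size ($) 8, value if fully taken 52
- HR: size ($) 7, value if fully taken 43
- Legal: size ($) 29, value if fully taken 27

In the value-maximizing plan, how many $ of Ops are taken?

Sort by value density: Marketing 52/8≈6.5, HR 43/7≈6.14, Facilities 54/25≈2.16, Ops 41/20≈2.05, Data 18/15≈1.2, Legal 27/29≈0.931.
Marketing: take in full, 8 $ for value 52 → 36 left.
All 7 $ of HR fit (value 43) → 29 remain.
Facilities: take in full, 25 $ for value 54 → 4 left.
Only 4 $ remain; take 4/20 of Ops for value 41×4/20 = 8.2.

4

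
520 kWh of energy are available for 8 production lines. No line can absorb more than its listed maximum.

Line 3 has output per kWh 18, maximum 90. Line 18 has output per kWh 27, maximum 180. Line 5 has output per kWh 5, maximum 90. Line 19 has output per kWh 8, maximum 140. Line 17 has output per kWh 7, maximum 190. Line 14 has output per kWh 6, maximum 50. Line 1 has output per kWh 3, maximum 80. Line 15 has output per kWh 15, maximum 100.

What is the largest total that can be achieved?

9170

Order the production lines by output per kWh: Line 18 27 > Line 3 18 > Line 15 15 > Line 19 8 > Line 17 7 > Line 14 6 > Line 5 5 > Line 1 3.
Give Line 18 180 to hit its cap of 180 — 340 left.
Give Line 3 90 to hit its cap of 90 — 250 left.
Line 15 takes 100 to reach its cap of 100 — 150 left.
Line 19: +140 to 140 (cap) — 10 left.
Line 17: +10 (room for 190) → 10. Pool exhausted.
Total = 18×90 + 27×180 + 8×140 + 7×10 + 15×100 = 9170.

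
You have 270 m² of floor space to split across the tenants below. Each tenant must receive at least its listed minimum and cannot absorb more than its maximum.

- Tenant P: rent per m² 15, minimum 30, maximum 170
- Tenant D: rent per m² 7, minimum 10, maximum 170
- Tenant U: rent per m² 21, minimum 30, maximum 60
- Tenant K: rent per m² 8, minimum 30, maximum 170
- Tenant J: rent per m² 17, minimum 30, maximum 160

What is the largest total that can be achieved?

4400

Meeting every minimum uses 30+10+30+30+30 = 130 m², leaving 140.
Highest rent per m² first: Tenant U 21 > Tenant J 17 > Tenant P 15 > Tenant K 8 > Tenant D 7.
Give Tenant U 30 more to hit its cap of 60 — 110 left.
Only 110 left; Tenant J takes them to reach 140.
Total = 15×30 + 7×10 + 21×60 + 8×30 + 17×140 = 4400.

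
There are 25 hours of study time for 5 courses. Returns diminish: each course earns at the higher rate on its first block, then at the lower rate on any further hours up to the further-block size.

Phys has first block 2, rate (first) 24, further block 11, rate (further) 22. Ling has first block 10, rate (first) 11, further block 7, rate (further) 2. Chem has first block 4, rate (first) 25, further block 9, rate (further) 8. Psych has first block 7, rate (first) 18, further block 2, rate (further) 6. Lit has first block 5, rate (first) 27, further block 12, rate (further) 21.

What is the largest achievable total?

588

Order all 10 blocks by rate: Lit/first 27 > Chem/first 25 > Phys/first 24 > Phys/second 22 > Lit/second 21 > Psych/first 18 > Ling/first 11 > Chem/second 8 > Psych/second 6 > Ling/second 2.
Lit/first (27): +5 — 20 left.
Chem first at 25: fill all 4 — 16 left.
Phys first at 24: fill all 2 — 14 left.
Phys second at 22: fill all 11 — 3 left.
Lit second at 21: only 3 left, fill 3.
Total = 27×5 + 25×4 + 24×2 + 22×11 + 21×3 = 588.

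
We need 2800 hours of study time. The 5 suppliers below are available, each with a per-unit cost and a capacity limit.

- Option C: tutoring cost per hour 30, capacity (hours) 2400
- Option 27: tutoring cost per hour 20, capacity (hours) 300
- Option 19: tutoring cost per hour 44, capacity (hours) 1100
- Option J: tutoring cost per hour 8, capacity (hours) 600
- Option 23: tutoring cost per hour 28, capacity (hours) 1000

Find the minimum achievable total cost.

Fill from the cheapest supplier first.
Take 600 from Option J at 8 → need 2200 more.
Option 27 (20): use full 300 → 1900 hours to go.
Take 1000 from Option 23 at 28 → need 900 more.
Take 900 from Option C at 30 to finish.
Option 19: unused.
Cost = 600×8 + 300×20 + 1000×28 + 900×30 = 65800.

65800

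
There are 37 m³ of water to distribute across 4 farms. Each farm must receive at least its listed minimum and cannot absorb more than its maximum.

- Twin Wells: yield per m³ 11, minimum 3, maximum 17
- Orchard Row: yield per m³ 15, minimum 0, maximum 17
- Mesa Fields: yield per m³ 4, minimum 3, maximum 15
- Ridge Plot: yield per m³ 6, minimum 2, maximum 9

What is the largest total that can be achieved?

Meeting every minimum uses 3+0+3+2 = 8 m³, leaving 29.
Rank by yield per m³: Orchard Row 15 > Twin Wells 11 > Ridge Plot 6 > Mesa Fields 4.
Give Orchard Row 17 more to hit its cap of 17 → 12 left.
Twin Wells: +12 (room for 14) → 15. Pool exhausted.
Total = 11×15 + 15×17 + 4×3 + 6×2 = 444.

444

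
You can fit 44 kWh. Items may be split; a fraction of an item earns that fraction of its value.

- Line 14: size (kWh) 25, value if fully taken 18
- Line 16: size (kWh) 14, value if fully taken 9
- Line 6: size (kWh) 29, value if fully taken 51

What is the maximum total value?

61.8

Best value per unit of size first: Line 6 51/29≈1.76, Line 14 18/25≈0.72, Line 16 9/14≈0.643.
All 29 kWh of Line 6 fit (value 51) — 15 remain.
Fill the last 15 kWh with part of Line 14: 15/25 of it earns 10.8.
Total value = 61.8.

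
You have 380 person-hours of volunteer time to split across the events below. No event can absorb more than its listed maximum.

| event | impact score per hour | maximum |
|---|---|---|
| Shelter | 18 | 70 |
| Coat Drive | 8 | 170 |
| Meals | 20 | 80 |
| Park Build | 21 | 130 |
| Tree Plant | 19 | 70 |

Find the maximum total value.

7160

Highest impact score per hour first: Park Build 21 > Meals 20 > Tree Plant 19 > Shelter 18 > Coat Drive 8.
Park Build: +130 to 130 (cap) → 250 left.
Meals takes 80 to reach its cap of 80 → 170 left.
Tree Plant: +70 to 70 (cap) → 100 left.
Give Shelter 70 to hit its cap of 70 → 30 left.
Only 30 left; Coat Drive takes them to reach 30.
Total = 18×70 + 8×30 + 20×80 + 21×130 + 19×70 = 7160.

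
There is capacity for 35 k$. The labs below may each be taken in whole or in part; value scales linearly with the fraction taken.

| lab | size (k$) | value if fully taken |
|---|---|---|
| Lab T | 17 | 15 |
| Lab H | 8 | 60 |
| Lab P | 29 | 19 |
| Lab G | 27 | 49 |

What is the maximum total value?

Rank by value-to-size ratio: Lab H 60/8≈7.5, Lab G 49/27≈1.81, Lab T 15/17≈0.882, Lab P 19/29≈0.655.
All 8 k$ of Lab H fit (value 60) ; 27 remain.
All 27 k$ of Lab G fit (value 49) ; 0 remain.
Total value = 109.

109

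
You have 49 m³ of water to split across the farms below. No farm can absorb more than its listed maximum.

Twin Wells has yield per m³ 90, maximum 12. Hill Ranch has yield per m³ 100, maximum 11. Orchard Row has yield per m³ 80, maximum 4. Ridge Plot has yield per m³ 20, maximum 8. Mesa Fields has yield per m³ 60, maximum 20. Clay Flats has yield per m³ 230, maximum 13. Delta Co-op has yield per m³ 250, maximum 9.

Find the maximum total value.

7740

Order the farms by yield per m³: Delta Co-op 250 > Clay Flats 230 > Hill Ranch 100 > Twin Wells 90 > Orchard Row 80 > Mesa Fields 60 > Ridge Plot 20.
Delta Co-op takes 9 to reach its cap of 9 ; 40 left.
Give Clay Flats 13 to hit its cap of 13 ; 27 left.
Hill Ranch: +11 to 11 (cap) ; 16 left.
Give Twin Wells 12 to hit its cap of 12 ; 4 left.
Orchard Row: +4 to 4 (cap) ; 0 left.
Total = 90×12 + 100×11 + 80×4 + 230×13 + 250×9 = 7740.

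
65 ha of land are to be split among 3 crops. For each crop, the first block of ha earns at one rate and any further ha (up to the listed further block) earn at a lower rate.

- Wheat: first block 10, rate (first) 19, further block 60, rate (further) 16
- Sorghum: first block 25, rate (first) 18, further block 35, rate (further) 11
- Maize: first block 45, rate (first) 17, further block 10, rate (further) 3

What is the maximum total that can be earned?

Rank every tier by rate: Wheat/first 19 > Sorghum/first 18 > Maize/first 17 > Wheat/second 16 > Sorghum/second 11 > Maize/second 3.
Wheat/first (19): +10 ; 55 left.
Sorghum/first (18): +25 ; 30 left.
Maize first at 17: only 30 left, fill 30.
Total = 19×10 + 18×25 + 17×30 = 1150.

1150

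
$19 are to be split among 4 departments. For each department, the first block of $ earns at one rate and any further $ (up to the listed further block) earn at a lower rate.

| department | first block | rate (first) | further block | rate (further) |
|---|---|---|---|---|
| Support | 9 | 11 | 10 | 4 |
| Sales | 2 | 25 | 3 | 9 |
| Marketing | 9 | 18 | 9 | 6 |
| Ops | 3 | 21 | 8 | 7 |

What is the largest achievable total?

330

Rank every tier by rate: Sales/T1 25 > Ops/T1 21 > Marketing/T1 18 > Support/T1 11 > Sales/T2 9 > Ops/T2 7 > Marketing/T2 6 > Support/T2 4.
Sales/T1 (25): +2 — 17 left.
Ops/T1 (21): +3 — 14 left.
Fill Marketing T1 block (9 at 18) — 5 left.
Support T1 at 11: only 5 left, fill 5.
Total = 25×2 + 21×3 + 18×9 + 11×5 = 330.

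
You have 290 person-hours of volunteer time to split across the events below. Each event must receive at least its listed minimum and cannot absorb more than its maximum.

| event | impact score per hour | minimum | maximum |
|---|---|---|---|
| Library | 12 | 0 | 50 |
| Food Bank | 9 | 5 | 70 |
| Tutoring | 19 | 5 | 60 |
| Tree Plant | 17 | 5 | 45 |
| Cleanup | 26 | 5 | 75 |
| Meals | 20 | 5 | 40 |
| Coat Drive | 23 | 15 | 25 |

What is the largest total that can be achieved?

5755

Meeting every minimum uses 0+5+5+5+5+5+15 = 40 person-hours, leaving 250.
Highest impact score per hour first: Cleanup 26 > Coat Drive 23 > Meals 20 > Tutoring 19 > Tree Plant 17 > Library 12 > Food Bank 9.
Give Cleanup 70 more to hit its cap of 75 ; 180 left.
Give Coat Drive 10 more to hit its cap of 25 ; 170 left.
Meals takes 35 more to reach its cap of 40 ; 135 left.
Tutoring: +55 to 60 (cap) ; 80 left.
Tree Plant: +40 to 45 (cap) ; 40 left.
Only 40 left; Library takes them to reach 40.
Total = 12×40 + 9×5 + 19×60 + 17×45 + 26×75 + 20×40 + 23×25 = 5755.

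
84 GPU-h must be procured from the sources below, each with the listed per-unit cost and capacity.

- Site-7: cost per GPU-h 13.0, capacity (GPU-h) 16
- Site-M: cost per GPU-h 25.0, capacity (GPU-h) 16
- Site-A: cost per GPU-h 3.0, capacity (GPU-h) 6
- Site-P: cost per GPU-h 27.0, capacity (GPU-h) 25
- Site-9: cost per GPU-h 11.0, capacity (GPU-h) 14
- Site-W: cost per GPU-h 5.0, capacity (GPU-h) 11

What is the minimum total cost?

Cheapest first:
Take 6 from Site-A at 3.0 — need 78 more.
Site-W (5.0): use full 11 — 67 GPU-h to go.
Site-9 at 11.0: take all 14 GPU-h — 53 still needed.
Site-7 at 13.0: take all 16 GPU-h — 37 still needed.
Site-M at 25.0: take all 16 GPU-h — 21 still needed.
Site-P (27.0): take the remaining 21 — done.
Cost = 6×3.0 + 11×5.0 + 14×11.0 + 16×13.0 + 16×25.0 + 21×27.0 = 1402.

1402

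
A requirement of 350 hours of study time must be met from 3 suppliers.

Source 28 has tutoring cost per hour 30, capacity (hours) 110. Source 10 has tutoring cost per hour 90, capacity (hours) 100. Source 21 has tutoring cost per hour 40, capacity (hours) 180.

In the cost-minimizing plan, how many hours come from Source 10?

60

Cheapest first:
Take 110 from Source 28 at 30 → need 240 more.
Take 180 from Source 21 at 40 → need 60 more.
Source 10 (90): take the remaining 60 → done.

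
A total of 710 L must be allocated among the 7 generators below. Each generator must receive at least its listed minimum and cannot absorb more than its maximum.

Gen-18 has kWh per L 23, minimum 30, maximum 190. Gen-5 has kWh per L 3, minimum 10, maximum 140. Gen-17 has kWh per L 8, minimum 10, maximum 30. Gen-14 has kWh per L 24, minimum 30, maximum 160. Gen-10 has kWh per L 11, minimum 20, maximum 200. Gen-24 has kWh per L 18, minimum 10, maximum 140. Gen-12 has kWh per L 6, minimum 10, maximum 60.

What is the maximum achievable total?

Meeting every minimum uses 30+10+10+30+20+10+10 = 120 L, leaving 590.
Highest kWh per L first: Gen-14 24 > Gen-18 23 > Gen-24 18 > Gen-10 11 > Gen-17 8 > Gen-12 6 > Gen-5 3.
Gen-14: +130 to 160 (cap) — 460 left.
Give Gen-18 160 more to hit its cap of 190 — 300 left.
Gen-24: +130 to 140 (cap) — 170 left.
Only 170 left; Gen-10 takes them to reach 190.
Total = 23×190 + 3×10 + 8×10 + 24×160 + 11×190 + 18×140 + 6×10 = 12990.

12990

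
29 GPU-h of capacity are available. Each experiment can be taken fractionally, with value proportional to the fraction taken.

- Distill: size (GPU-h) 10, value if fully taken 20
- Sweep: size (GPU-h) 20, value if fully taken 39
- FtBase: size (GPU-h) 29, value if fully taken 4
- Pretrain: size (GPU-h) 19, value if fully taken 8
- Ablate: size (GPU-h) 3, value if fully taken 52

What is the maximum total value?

103.2

Rank by value-to-size ratio: Ablate 52/3≈17.3, Distill 20/10≈2, Sweep 39/20≈1.95, Pretrain 8/19≈0.421, FtBase 4/29≈0.138.
Take all of Ablate (3 GPU-h, value 52) — 26 GPU-h left.
Distill: take in full, 10 GPU-h for value 20 — 16 left.
Fill the last 16 GPU-h with part of Sweep: 16/20 of it earns 31.2.
Total value = 103.2.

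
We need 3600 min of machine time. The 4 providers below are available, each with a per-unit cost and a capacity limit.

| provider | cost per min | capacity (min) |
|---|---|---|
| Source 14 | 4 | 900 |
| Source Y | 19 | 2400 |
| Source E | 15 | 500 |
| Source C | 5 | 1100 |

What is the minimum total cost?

37500

Use providers in increasing cost order.
Source 14 (4): use full 900 → 2700 min to go.
Source C at 5: take all 1100 min → 1600 still needed.
Source E (15): use full 500 → 1100 min to go.
Source Y at 19: take 1100 of its 2400 → requirement met.
Cost = 900×4 + 1100×5 + 500×15 + 1100×19 = 37500.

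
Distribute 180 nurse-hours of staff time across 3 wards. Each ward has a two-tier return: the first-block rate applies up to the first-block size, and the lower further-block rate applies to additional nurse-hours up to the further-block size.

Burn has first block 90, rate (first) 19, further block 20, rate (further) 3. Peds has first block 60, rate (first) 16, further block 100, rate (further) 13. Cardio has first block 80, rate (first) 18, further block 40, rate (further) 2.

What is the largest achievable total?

Order all 6 blocks by rate: Burn/first 19 > Cardio/first 18 > Peds/first 16 > Peds/second 13 > Burn/second 3 > Cardio/second 2.
Burn first at 19: fill all 90 → 90 left.
Fill Cardio first block (80 at 18) → 10 left.
Peds/first: +10 of 60 at 16; pool empty.
Total = 19×90 + 18×80 + 16×10 = 3310.

3310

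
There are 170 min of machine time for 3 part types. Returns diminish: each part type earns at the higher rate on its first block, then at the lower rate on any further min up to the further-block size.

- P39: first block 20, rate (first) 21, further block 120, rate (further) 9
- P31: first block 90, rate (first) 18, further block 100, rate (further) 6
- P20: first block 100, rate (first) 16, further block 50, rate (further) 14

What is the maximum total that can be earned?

3000

Treat each block as its own option and order by rate: P39/first 21 > P31/first 18 > P20/first 16 > P20/second 14 > P39/second 9 > P31/second 6.
P39/first (21): +20 — 150 left.
P31 first at 18: fill all 90 — 60 left.
60 remain; put them into P20 first at 16.
Total = 21×20 + 18×90 + 16×60 = 3000.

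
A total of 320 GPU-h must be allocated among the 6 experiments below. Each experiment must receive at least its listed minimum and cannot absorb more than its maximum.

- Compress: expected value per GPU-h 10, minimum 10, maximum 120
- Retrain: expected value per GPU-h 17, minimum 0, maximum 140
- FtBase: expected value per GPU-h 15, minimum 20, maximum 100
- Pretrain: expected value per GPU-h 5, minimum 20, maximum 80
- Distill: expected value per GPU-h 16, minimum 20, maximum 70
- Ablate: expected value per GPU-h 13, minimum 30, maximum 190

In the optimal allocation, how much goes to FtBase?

Meeting every minimum uses 10+0+20+20+20+30 = 100 GPU-h, leaving 220.
Order the experiments by expected value per GPU-h: Retrain 17 > Distill 16 > FtBase 15 > Ablate 13 > Compress 10 > Pretrain 5.
Retrain: +140 to 140 (cap) ; 80 left.
Distill takes 50 more to reach its cap of 70 ; 30 left.
FtBase has room for 80 more but only 30 remain, so it gets 50.

50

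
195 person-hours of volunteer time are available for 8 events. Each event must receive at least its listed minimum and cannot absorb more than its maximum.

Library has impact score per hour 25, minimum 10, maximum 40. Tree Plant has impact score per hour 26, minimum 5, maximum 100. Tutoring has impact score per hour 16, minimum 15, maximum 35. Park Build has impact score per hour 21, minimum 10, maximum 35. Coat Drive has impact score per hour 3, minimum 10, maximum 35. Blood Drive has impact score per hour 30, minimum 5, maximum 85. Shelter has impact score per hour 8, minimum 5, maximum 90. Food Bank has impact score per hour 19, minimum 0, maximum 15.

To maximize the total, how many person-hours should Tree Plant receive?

Meeting every minimum uses 10+5+15+10+10+5+5+0 = 60 person-hours, leaving 135.
Rank by impact score per hour: Blood Drive 30 > Tree Plant 26 > Library 25 > Park Build 21 > Food Bank 19 > Tutoring 16 > Shelter 8 > Coat Drive 3.
Blood Drive takes 80 more to reach its cap of 85 ; 55 left.
Only 55 left; Tree Plant takes them to reach 60.

60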